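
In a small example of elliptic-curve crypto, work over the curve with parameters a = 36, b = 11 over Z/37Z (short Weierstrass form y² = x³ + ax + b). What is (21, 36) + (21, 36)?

(20, 6)

tangent at (21, 36): λ = (3·21² + 36)/(2·36) ≡ 27/35. 35⁻¹ ≡ 18 (mod 37), so λ ≡ 27·18 ≡ 5.
  x = λ² - 21 - 21 = 25 - 42 ≡ 20; y = λ·(21 - 20) - 36 ≡ 6. → (20, 6)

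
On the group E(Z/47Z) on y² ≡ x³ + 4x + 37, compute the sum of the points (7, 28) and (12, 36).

(8, 8)

(7, 28) + (12, 36). λ = (36 - 28)/(12 - 7) ≡ 8/5 mod 47. 5⁻¹ ≡ 19 (mod 47), so λ ≡ 11.
  x = λ² - 7 - 12 = 121 - 19 ≡ 8; y = λ·(7 - 8) - 28 ≡ 8. → (8, 8)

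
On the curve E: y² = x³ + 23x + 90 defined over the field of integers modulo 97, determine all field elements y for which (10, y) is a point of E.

none

x³ + 23x + 90 = 1320 ≡ 59 (mod 97).
59 is a non-residue mod 97; no y exists.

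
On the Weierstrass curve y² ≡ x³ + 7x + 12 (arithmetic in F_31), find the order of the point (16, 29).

2P: tangent at (16, 29): λ = (3·16² + 7)/(2·29) ≡ 0/27. 27⁻¹ ≡ 23 (mod 31) since 27·23 = 621 ≡ 1, so λ ≡ 0·23 ≡ 0.
  x = λ² - 16 - 16 = 0 - 32 ≡ 30; y = λ·(16 - 30) - 29 ≡ 2. → (30, 2)
3P: (30, 2) + (16, 29). λ = (29 - 2)/(16 - 30) ≡ 27/17 mod 31. 17⁻¹ ≡ 11 (mod 31) since 17·11 = 187 ≡ 1, so λ ≡ 18.
  x = λ² - 30 - 16 = 324 - 46 ≡ 30; y = λ·(30 - 30) - 2 ≡ 29. → (30, 29)
4P: (30, 29) + (16, 29). λ = (29 - 29)/(16 - 30) ≡ 0/17 mod 31. 17⁻¹ ≡ 11 (mod 31), so λ ≡ 0.
  x = λ² - 30 - 16 = 0 - 46 ≡ 16; y = λ·(30 - 16) - 29 ≡ 2. → (16, 2)
5P: (16, 2) + (16, 29): same x and y₁ ≡ -y₂, so the sum is the point at infinity.
5P = the point at infinity, so the order is 5.

5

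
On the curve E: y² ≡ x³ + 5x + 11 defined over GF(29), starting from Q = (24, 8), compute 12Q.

(24, 8)

Repeated addition: build up to 12Q.
2Q: tangent at (24, 8): λ = (3·24² + 5)/(2·8) ≡ 22/16. 16⁻¹ ≡ 20 (mod 29), so λ ≡ 22·20 ≡ 5.
  x = λ² - 24 - 24 = 25 - 48 ≡ 6; y = λ·(24 - 6) - 8 ≡ 24. → (6, 24)
3Q: (6, 24) + (24, 8). λ = (8 - 24)/(24 - 6) ≡ 13/18 mod 29. 18⁻¹ ≡ 21 (mod 29), so λ ≡ 12.
  x = λ² - 6 - 24 = 144 - 30 ≡ 27; y = λ·(6 - 27) - 24 ≡ 14. → (27, 14)
4Q: (27, 14) + (24, 8). λ = (8 - 14)/(24 - 27) ≡ 23/26 mod 29. 26⁻¹ ≡ 19 (mod 29) since 26·19 = 494 ≡ 1, so λ ≡ 2.
  x = λ² - 27 - 24 = 4 - 51 ≡ 11; y = λ·(27 - 11) - 14 ≡ 18. → (11, 18)
5Q: (11, 18) + (24, 8). λ = (8 - 18)/(24 - 11) ≡ 19/13 mod 29. 13⁻¹ ≡ 9 (mod 29), so λ ≡ 26.
  x = λ² - 11 - 24 = 676 - 35 ≡ 3; y = λ·(11 - 3) - 18 ≡ 16. → (3, 16)
6Q: (3, 16) + (24, 8). λ = (8 - 16)/(24 - 3) ≡ 21/21 mod 29. 21⁻¹ ≡ 18 (mod 29), so λ ≡ 1.
  x = λ² - 3 - 24 = 1 - 27 ≡ 3; y = λ·(3 - 3) - 16 ≡ 13. → (3, 13)
7Q: (3, 13) + (24, 8). λ = (8 - 13)/(24 - 3) ≡ 24/21 mod 29. 21⁻¹ ≡ 18 (mod 29), so λ ≡ 26.
  x = λ² - 3 - 24 = 676 - 27 ≡ 11; y = λ·(3 - 11) - 13 ≡ 11. → (11, 11)
8Q: (11, 11) + (24, 8). λ = (8 - 11)/(24 - 11) ≡ 26/13 mod 29. 13⁻¹ ≡ 9 (mod 29) since 13·9 = 117 ≡ 1, so λ ≡ 2.
  x = λ² - 11 - 24 = 4 - 35 ≡ 27; y = λ·(11 - 27) - 11 ≡ 15. → (27, 15)
9Q: (27, 15) + (24, 8). λ = (8 - 15)/(24 - 27) ≡ 22/26 mod 29. 26⁻¹ ≡ 19 (mod 29) since 26·19 = 494 ≡ 1, so λ ≡ 12.
  x = λ² - 27 - 24 = 144 - 51 ≡ 6; y = λ·(27 - 6) - 15 ≡ 5. → (6, 5)
10Q: (6, 5) + (24, 8). λ = (8 - 5)/(24 - 6) ≡ 3/18 mod 29. 18⁻¹ ≡ 21 (mod 29), so λ ≡ 5.
  x = λ² - 6 - 24 = 25 - 30 ≡ 24; y = λ·(6 - 24) - 5 ≡ 21. → (24, 21)
11Q: (24, 21) + (24, 8): same x and y₁ ≡ -y₂, so the sum is O.
12Q: O + (24, 8) = (24, 8) (identity).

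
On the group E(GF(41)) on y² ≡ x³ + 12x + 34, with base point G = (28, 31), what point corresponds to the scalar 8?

Double-and-add on 8 = (1000)₂. Start with G = (28, 31) for the leading 1-bit.
double: tangent at (28, 31): λ = (3·28² + 12)/(2·31) ≡ 27/21. 21⁻¹ ≡ 2 (mod 41), so λ ≡ 27·2 ≡ 13.
  x = λ² - 28 - 28 = 169 - 56 ≡ 31; y = λ·(28 - 31) - 31 ≡ 12. → (31, 12)
double: tangent at (31, 12): λ = (3·31² + 12)/(2·12) ≡ 25/24. 24⁻¹ ≡ 12 (mod 41), so λ ≡ 25·12 ≡ 13.
  x = λ² - 31 - 31 = 169 - 62 ≡ 25; y = λ·(31 - 25) - 12 ≡ 25. → (25, 25)
double: tangent at (25, 25): λ = (3·25² + 12)/(2·25) ≡ 1/9. 9⁻¹ ≡ 32 (mod 41), so λ ≡ 1·32 ≡ 32.
  x = λ² - 25 - 25 = 1024 - 50 ≡ 31; y = λ·(25 - 31) - 25 ≡ 29. → (31, 29)

(31, 29)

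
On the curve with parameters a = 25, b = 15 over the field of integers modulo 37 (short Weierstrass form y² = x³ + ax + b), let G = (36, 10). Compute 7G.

Double-and-add on 7 = (111)₂. Start with G = (36, 10) for the leading 1-bit.
double: tangent at (36, 10): λ = (3·36² + 25)/(2·10) ≡ 28/20. 20⁻¹ ≡ 13 (mod 37) since 20·13 = 260 ≡ 1, so λ ≡ 28·13 ≡ 31.
  x = λ² - 36 - 36 = 961 - 72 ≡ 1; y = λ·(36 - 1) - 10 ≡ 2. → (1, 2)
add G: (1, 2) + (36, 10). λ = (10 - 2)/(36 - 1) ≡ 8/35 mod 37. 35⁻¹ ≡ 18 (mod 37) since 35·18 = 630 ≡ 1, so λ ≡ 33.
  x = λ² - 1 - 36 = 1089 - 37 ≡ 16; y = λ·(1 - 16) - 2 ≡ 21. → (16, 21)
double: tangent at (16, 21): λ = (3·16² + 25)/(2·21) ≡ 16/5. 5⁻¹ ≡ 15 (mod 37), so λ ≡ 16·15 ≡ 18.
  x = λ² - 16 - 16 = 324 - 32 ≡ 33; y = λ·(16 - 33) - 21 ≡ 6. → (33, 6)
add G: (33, 6) + (36, 10). λ = (10 - 6)/(36 - 33) ≡ 4/3 mod 37. 3⁻¹ ≡ 25 (mod 37) since 3·25 = 75 ≡ 1, so λ ≡ 26.
  x = λ² - 33 - 36 = 676 - 69 ≡ 15; y = λ·(33 - 15) - 6 ≡ 18. → (15, 18)

(15, 18)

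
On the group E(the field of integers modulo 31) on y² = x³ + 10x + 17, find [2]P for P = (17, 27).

(22, 29)

tangent at (17, 27): λ = (3·17² + 10)/(2·27) ≡ 9/23. 23⁻¹ ≡ 27 (mod 31) since 23·27 = 621 ≡ 1, so λ ≡ 9·27 ≡ 26.
  x = λ² - 17 - 17 = 676 - 34 ≡ 22; y = λ·(17 - 22) - 27 ≡ 29. → (22, 29)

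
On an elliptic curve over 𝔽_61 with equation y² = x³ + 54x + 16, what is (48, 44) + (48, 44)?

tangent at (48, 44): λ = (3·48² + 54)/(2·44) ≡ 12/27. 27⁻¹ ≡ 52 (mod 61), so λ ≡ 12·52 ≡ 14.
  x = λ² - 48 - 48 = 196 - 96 ≡ 39; y = λ·(48 - 39) - 44 ≡ 21. → (39, 21)

(39, 21)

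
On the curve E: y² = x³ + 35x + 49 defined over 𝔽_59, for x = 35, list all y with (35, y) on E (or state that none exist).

x³ + 35x + 49 = 44149 ≡ 17 (mod 59).
Square roots of 17 mod 59: 28 and 31 (since 28² = 784 ≡ 17).

28, 31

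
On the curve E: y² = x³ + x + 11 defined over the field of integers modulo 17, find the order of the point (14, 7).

2P: tangent at (14, 7): λ = (3·14² + 1)/(2·7) ≡ 11/14. 14⁻¹ ≡ 11 (mod 17), so λ ≡ 11·11 ≡ 2.
  x = λ² - 14 - 14 = 4 - 28 ≡ 10; y = λ·(14 - 10) - 7 ≡ 1. → (10, 1)
3P: (10, 1) + (14, 7). λ = (7 - 1)/(14 - 10) ≡ 6/4 mod 17. 4⁻¹ ≡ 13 (mod 17) since 4·13 = 52 ≡ 1, so λ ≡ 10.
  x = λ² - 10 - 14 = 100 - 24 ≡ 8; y = λ·(10 - 8) - 1 ≡ 2. → (8, 2)
4P: (8, 2) + (14, 7). λ = (7 - 2)/(14 - 8) ≡ 5/6 mod 17. 6⁻¹ ≡ 3 (mod 17), so λ ≡ 15.
  x = λ² - 8 - 14 = 225 - 22 ≡ 16; y = λ·(8 - 16) - 2 ≡ 14. → (16, 14)
5P: (16, 14) + (14, 7). λ = (7 - 14)/(14 - 16) ≡ 10/15 mod 17. 15⁻¹ ≡ 8 (mod 17), so λ ≡ 12.
  x = λ² - 16 - 14 = 144 - 30 ≡ 12; y = λ·(16 - 12) - 14 ≡ 0. → (12, 0)
6P: (12, 0) + (14, 7). λ = (7 - 0)/(14 - 12) ≡ 7/2 mod 17. 2⁻¹ ≡ 9 (mod 17) since 2·9 = 18 ≡ 1, so λ ≡ 12.
  x = λ² - 12 - 14 = 144 - 26 ≡ 16; y = λ·(12 - 16) - 0 ≡ 3. → (16, 3)
7P: (16, 3) + (14, 7). λ = (7 - 3)/(14 - 16) ≡ 4/15 mod 17. 15⁻¹ ≡ 8 (mod 17) since 15·8 = 120 ≡ 1, so λ ≡ 15.
  x = λ² - 16 - 14 = 225 - 30 ≡ 8; y = λ·(16 - 8) - 3 ≡ 15. → (8, 15)
8P: (8, 15) + (14, 7). λ = (7 - 15)/(14 - 8) ≡ 9/6 mod 17. 6⁻¹ ≡ 3 (mod 17), so λ ≡ 10.
  x = λ² - 8 - 14 = 100 - 22 ≡ 10; y = λ·(8 - 10) - 15 ≡ 16. → (10, 16)
9P: (10, 16) + (14, 7). λ = (7 - 16)/(14 - 10) ≡ 8/4 mod 17. 4⁻¹ ≡ 13 (mod 17), so λ ≡ 2.
  x = λ² - 10 - 14 = 4 - 24 ≡ 14; y = λ·(10 - 14) - 16 ≡ 10. → (14, 10)
10P: (14, 10) + (14, 7): same x and y₁ ≡ -y₂, so the sum is the point at infinity.
10P = the point at infinity, so the order is 10.

10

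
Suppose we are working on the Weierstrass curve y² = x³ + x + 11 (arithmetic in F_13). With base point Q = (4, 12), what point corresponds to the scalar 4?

Repeated addition: build up to 4Q.
2Q: tangent at (4, 12): λ = (3·4² + 1)/(2·12) ≡ 10/11. 11⁻¹ ≡ 6 (mod 13), so λ ≡ 10·6 ≡ 8.
  x = λ² - 4 - 4 = 64 - 8 ≡ 4; y = λ·(4 - 4) - 12 ≡ 1. → (4, 1)
3Q: (4, 1) + (4, 12): same x and y₁ ≡ -y₂, so the sum is ∞.
4Q: ∞ + (4, 12) = (4, 12) (identity).

(4, 12)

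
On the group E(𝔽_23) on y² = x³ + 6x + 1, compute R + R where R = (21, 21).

tangent at (21, 21): λ = (3·21² + 6)/(2·21) ≡ 18/19. 19⁻¹ ≡ 17 (mod 23) since 19·17 = 323 ≡ 1, so λ ≡ 18·17 ≡ 7.
  x = λ² - 21 - 21 = 49 - 42 ≡ 7; y = λ·(21 - 7) - 21 ≡ 8. → (7, 8)

(7, 8)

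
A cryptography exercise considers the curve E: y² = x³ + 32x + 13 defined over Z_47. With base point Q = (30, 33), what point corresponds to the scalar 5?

Double-and-add on 5 = (101)₂. Start with Q = (30, 33) for the leading 1-bit.
double: tangent at (30, 33): λ = (3·30² + 32)/(2·33) ≡ 6/19. 19⁻¹ ≡ 5 (mod 47), so λ ≡ 6·5 ≡ 30.
  x = λ² - 30 - 30 = 900 - 60 ≡ 41; y = λ·(30 - 41) - 33 ≡ 13. → (41, 13)
double: tangent at (41, 13): λ = (3·41² + 32)/(2·13) ≡ 46/26. 26⁻¹ ≡ 38 (mod 47), so λ ≡ 46·38 ≡ 9.
  x = λ² - 41 - 41 = 81 - 82 ≡ 46; y = λ·(41 - 46) - 13 ≡ 36. → (46, 36)
add Q: (46, 36) + (30, 33). λ = (33 - 36)/(30 - 46) ≡ 44/31 mod 47. 31⁻¹ ≡ 44 (mod 47) since 31·44 = 1364 ≡ 1, so λ ≡ 9.
  x = λ² - 46 - 30 = 81 - 76 ≡ 5; y = λ·(46 - 5) - 36 ≡ 4. → (5, 4)

(5, 4)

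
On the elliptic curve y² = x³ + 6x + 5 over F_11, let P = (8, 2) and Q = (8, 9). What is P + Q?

The two points share x = 8 and their y-coordinates satisfy 2 + 9 ≡ 0 (mod 11), so they are inverses. Their sum is O.

O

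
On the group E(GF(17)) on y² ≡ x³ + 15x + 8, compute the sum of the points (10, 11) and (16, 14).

(4, 9)

(10, 11) + (16, 14). λ = (14 - 11)/(16 - 10) ≡ 3/6 mod 17. 6⁻¹ ≡ 3 (mod 17) since 6·3 = 18 ≡ 1, so λ ≡ 9.
  x = λ² - 10 - 16 = 81 - 26 ≡ 4; y = λ·(10 - 4) - 11 ≡ 9. → (4, 9)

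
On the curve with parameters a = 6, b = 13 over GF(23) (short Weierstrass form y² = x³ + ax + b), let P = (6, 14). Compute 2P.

tangent at (6, 14): λ = (3·6² + 6)/(2·14) ≡ 22/5. 5⁻¹ ≡ 14 (mod 23), so λ ≡ 22·14 ≡ 9.
  x = λ² - 6 - 6 = 81 - 12 ≡ 0; y = λ·(6 - 0) - 14 ≡ 17. → (0, 17)

(0, 17)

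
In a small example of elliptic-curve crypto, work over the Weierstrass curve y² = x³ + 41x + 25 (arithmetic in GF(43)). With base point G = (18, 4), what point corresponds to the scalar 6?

(5, 21)

Repeated addition: build up to 6G.
2G: tangent at (18, 4): λ = (3·18² + 41)/(2·4) ≡ 24/8. 8⁻¹ ≡ 27 (mod 43), so λ ≡ 24·27 ≡ 3.
  x = λ² - 18 - 18 = 9 - 36 ≡ 16; y = λ·(18 - 16) - 4 ≡ 2. → (16, 2)
3G: (16, 2) + (18, 4). λ = (4 - 2)/(18 - 16) ≡ 2/2 mod 43. 2⁻¹ ≡ 22 (mod 43), so λ ≡ 1.
  x = λ² - 16 - 18 = 1 - 34 ≡ 10; y = λ·(16 - 10) - 2 ≡ 4. → (10, 4)
4G: (10, 4) + (18, 4). λ = (4 - 4)/(18 - 10) ≡ 0/8 mod 43. 8⁻¹ ≡ 27 (mod 43) since 8·27 = 216 ≡ 1, so λ ≡ 0.
  x = λ² - 10 - 18 = 0 - 28 ≡ 15; y = λ·(10 - 15) - 4 ≡ 39. → (15, 39)
5G: (15, 39) + (18, 4). λ = (4 - 39)/(18 - 15) ≡ 8/3 mod 43. 3⁻¹ ≡ 29 (mod 43), so λ ≡ 17.
  x = λ² - 15 - 18 = 289 - 33 ≡ 41; y = λ·(15 - 41) - 39 ≡ 35. → (41, 35)
6G: (41, 35) + (18, 4). λ = (4 - 35)/(18 - 41) ≡ 12/20 mod 43. 20⁻¹ ≡ 28 (mod 43), so λ ≡ 35.
  x = λ² - 41 - 18 = 1225 - 59 ≡ 5; y = λ·(41 - 5) - 35 ≡ 21. → (5, 21)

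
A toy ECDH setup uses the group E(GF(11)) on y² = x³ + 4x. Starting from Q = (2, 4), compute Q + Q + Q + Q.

O

Double-and-add on 4 = (100)₂. Start with Q = (2, 4) for the leading 1-bit.
double: tangent at (2, 4): λ = (3·2² + 4)/(2·4) ≡ 5/8. 8⁻¹ ≡ 7 (mod 11) since 8·7 = 56 ≡ 1, so λ ≡ 5·7 ≡ 2.
  x = λ² - 2 - 2 = 4 - 4 ≡ 0; y = λ·(2 - 0) - 4 ≡ 0. → (0, 0)
double: (0, 0) + (0, 0): same x and y₁ ≡ -y₂, so the sum is the point at infinity.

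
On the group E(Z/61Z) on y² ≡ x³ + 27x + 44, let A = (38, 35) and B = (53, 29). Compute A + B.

(58, 34)

(38, 35) + (53, 29). λ = (29 - 35)/(53 - 38) ≡ 55/15 mod 61. 15⁻¹ ≡ 57 (mod 61) since 15·57 = 855 ≡ 1, so λ ≡ 24.
  x = λ² - 38 - 53 = 576 - 91 ≡ 58; y = λ·(38 - 58) - 35 ≡ 34. → (58, 34)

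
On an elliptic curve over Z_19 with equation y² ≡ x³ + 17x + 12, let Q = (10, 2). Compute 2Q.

(6, 11)

tangent at (10, 2): λ = (3·10² + 17)/(2·2) ≡ 13/4. 4⁻¹ ≡ 5 (mod 19) since 4·5 = 20 ≡ 1, so λ ≡ 13·5 ≡ 8.
  x = λ² - 10 - 10 = 64 - 20 ≡ 6; y = λ·(10 - 6) - 2 ≡ 11. → (6, 11)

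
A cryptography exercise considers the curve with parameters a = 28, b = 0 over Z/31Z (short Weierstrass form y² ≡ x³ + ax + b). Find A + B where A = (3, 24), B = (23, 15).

(3, 24) + (23, 15). λ = (15 - 24)/(23 - 3) ≡ 22/20 mod 31. 20⁻¹ ≡ 14 (mod 31) since 20·14 = 280 ≡ 1, so λ ≡ 29.
  x = λ² - 3 - 23 = 841 - 26 ≡ 9; y = λ·(3 - 9) - 24 ≡ 19. → (9, 19)

(9, 19)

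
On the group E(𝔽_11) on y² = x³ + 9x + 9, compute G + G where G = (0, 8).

tangent at (0, 8): λ = (3·0² + 9)/(2·8) ≡ 9/5. 5⁻¹ ≡ 9 (mod 11), so λ ≡ 9·9 ≡ 4.
  x = λ² - 0 - 0 = 16 - 0 ≡ 5; y = λ·(0 - 5) - 8 ≡ 5. → (5, 5)

(5, 5)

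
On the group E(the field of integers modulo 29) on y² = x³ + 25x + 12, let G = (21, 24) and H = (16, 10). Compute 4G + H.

(25, 14)

First 4G:
Repeated addition: build up to 4G.
2G: tangent at (21, 24): λ = (3·21² + 25)/(2·24) ≡ 14/19. 19⁻¹ ≡ 26 (mod 29), so λ ≡ 14·26 ≡ 16.
  x = λ² - 21 - 21 = 256 - 42 ≡ 11; y = λ·(21 - 11) - 24 ≡ 20. → (11, 20)
3G: (11, 20) + (21, 24). λ = (24 - 20)/(21 - 11) ≡ 4/10 mod 29. 10⁻¹ ≡ 3 (mod 29) since 10·3 = 30 ≡ 1, so λ ≡ 12.
  x = λ² - 11 - 21 = 144 - 32 ≡ 25; y = λ·(11 - 25) - 20 ≡ 15. → (25, 15)
4G: (25, 15) + (21, 24). λ = (24 - 15)/(21 - 25) ≡ 9/25 mod 29. 25⁻¹ ≡ 7 (mod 29), so λ ≡ 5.
  x = λ² - 25 - 21 = 25 - 46 ≡ 8; y = λ·(25 - 8) - 15 ≡ 12. → (8, 12)
4G = (8, 12).
Finally 4G + H:
(8, 12) + (16, 10). λ = (10 - 12)/(16 - 8) ≡ 27/8 mod 29. 8⁻¹ ≡ 11 (mod 29), so λ ≡ 7.
  x = λ² - 8 - 16 = 49 - 24 ≡ 25; y = λ·(8 - 25) - 12 ≡ 14. → (25, 14)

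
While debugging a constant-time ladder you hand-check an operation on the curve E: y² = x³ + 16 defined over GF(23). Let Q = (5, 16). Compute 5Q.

(2, 22)

Repeated addition: build up to 5Q.
2Q: tangent at (5, 16): λ = (3·5² + 0)/(2·16) ≡ 6/9. 9⁻¹ ≡ 18 (mod 23) since 9·18 = 162 ≡ 1, so λ ≡ 6·18 ≡ 16.
  x = λ² - 5 - 5 = 256 - 10 ≡ 16; y = λ·(5 - 16) - 16 ≡ 15. → (16, 15)
3Q: (16, 15) + (5, 16). λ = (16 - 15)/(5 - 16) ≡ 1/12 mod 23. 12⁻¹ ≡ 2 (mod 23) since 12·2 = 24 ≡ 1, so λ ≡ 2.
  x = λ² - 16 - 5 = 4 - 21 ≡ 6; y = λ·(16 - 6) - 15 ≡ 5. → (6, 5)
4Q: (6, 5) + (5, 16). λ = (16 - 5)/(5 - 6) ≡ 11/22 mod 23. 22⁻¹ ≡ 22 (mod 23), so λ ≡ 12.
  x = λ² - 6 - 5 = 144 - 11 ≡ 18; y = λ·(6 - 18) - 5 ≡ 12. → (18, 12)
5Q: (18, 12) + (5, 16). λ = (16 - 12)/(5 - 18) ≡ 4/10 mod 23. 10⁻¹ ≡ 7 (mod 23), so λ ≡ 5.
  x = λ² - 18 - 5 = 25 - 23 ≡ 2; y = λ·(18 - 2) - 12 ≡ 22. → (2, 22)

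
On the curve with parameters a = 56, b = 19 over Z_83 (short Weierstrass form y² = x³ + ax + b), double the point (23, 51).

tangent at (23, 51): λ = (3·23² + 56)/(2·51) ≡ 66/19. 19⁻¹ ≡ 35 (mod 83) since 19·35 = 665 ≡ 1, so λ ≡ 66·35 ≡ 69.
  x = λ² - 23 - 23 = 4761 - 46 ≡ 67; y = λ·(23 - 67) - 51 ≡ 67. → (67, 67)

(67, 67)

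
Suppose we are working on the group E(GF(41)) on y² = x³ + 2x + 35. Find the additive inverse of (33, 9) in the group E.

(33, 32)

-(33, 9) = (33, -9 mod 41) = (33, 32).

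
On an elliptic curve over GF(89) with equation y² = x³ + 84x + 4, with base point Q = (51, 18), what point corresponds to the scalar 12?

Repeated addition: build up to 12Q.
2Q: tangent at (51, 18): λ = (3·51² + 84)/(2·18) ≡ 55/36. 36⁻¹ ≡ 47 (mod 89), so λ ≡ 55·47 ≡ 4.
  x = λ² - 51 - 51 = 16 - 102 ≡ 3; y = λ·(51 - 3) - 18 ≡ 85. → (3, 85)
3Q: (3, 85) + (51, 18). λ = (18 - 85)/(51 - 3) ≡ 22/48 mod 89. 48⁻¹ ≡ 13 (mod 89), so λ ≡ 19.
  x = λ² - 3 - 51 = 361 - 54 ≡ 40; y = λ·(3 - 40) - 85 ≡ 13. → (40, 13)
4Q: (40, 13) + (51, 18). λ = (18 - 13)/(51 - 40) ≡ 5/11 mod 89. 11⁻¹ ≡ 81 (mod 89) since 11·81 = 891 ≡ 1, so λ ≡ 49.
  x = λ² - 40 - 51 = 2401 - 91 ≡ 85; y = λ·(40 - 85) - 13 ≡ 7. → (85, 7)
5Q: (85, 7) + (51, 18). λ = (18 - 7)/(51 - 85) ≡ 11/55 mod 89. 55⁻¹ ≡ 34 (mod 89), so λ ≡ 18.
  x = λ² - 85 - 51 = 324 - 136 ≡ 10; y = λ·(85 - 10) - 7 ≡ 8. → (10, 8)
6Q: (10, 8) + (51, 18). λ = (18 - 8)/(51 - 10) ≡ 10/41 mod 89. 41⁻¹ ≡ 76 (mod 89) since 41·76 = 3116 ≡ 1, so λ ≡ 48.
  x = λ² - 10 - 51 = 2304 - 61 ≡ 18; y = λ·(10 - 18) - 8 ≡ 53. → (18, 53)
7Q: (18, 53) + (51, 18). λ = (18 - 53)/(51 - 18) ≡ 54/33 mod 89. 33⁻¹ ≡ 27 (mod 89) since 33·27 = 891 ≡ 1, so λ ≡ 34.
  x = λ² - 18 - 51 = 1156 - 69 ≡ 19; y = λ·(18 - 19) - 53 ≡ 2. → (19, 2)
8Q: (19, 2) + (51, 18). λ = (18 - 2)/(51 - 19) ≡ 16/32 mod 89. 32⁻¹ ≡ 64 (mod 89), so λ ≡ 45.
  x = λ² - 19 - 51 = 2025 - 70 ≡ 86; y = λ·(19 - 86) - 2 ≡ 9. → (86, 9)
9Q: (86, 9) + (51, 18). λ = (18 - 9)/(51 - 86) ≡ 9/54 mod 89. 54⁻¹ ≡ 61 (mod 89), so λ ≡ 15.
  x = λ² - 86 - 51 = 225 - 137 ≡ 88; y = λ·(86 - 88) - 9 ≡ 50. → (88, 50)
10Q: (88, 50) + (51, 18). λ = (18 - 50)/(51 - 88) ≡ 57/52 mod 89. 52⁻¹ ≡ 12 (mod 89), so λ ≡ 61.
  x = λ² - 88 - 51 = 3721 - 139 ≡ 22; y = λ·(88 - 22) - 50 ≡ 60. → (22, 60)
11Q: (22, 60) + (51, 18). λ = (18 - 60)/(51 - 22) ≡ 47/29 mod 89. 29⁻¹ ≡ 43 (mod 89), so λ ≡ 63.
  x = λ² - 22 - 51 = 3969 - 73 ≡ 69; y = λ·(22 - 69) - 60 ≡ 5. → (69, 5)
12Q: (69, 5) + (51, 18). λ = (18 - 5)/(51 - 69) ≡ 13/71 mod 89. 71⁻¹ ≡ 84 (mod 89) since 71·84 = 5964 ≡ 1, so λ ≡ 24.
  x = λ² - 69 - 51 = 576 - 120 ≡ 11; y = λ·(69 - 11) - 5 ≡ 52. → (11, 52)

(11, 52)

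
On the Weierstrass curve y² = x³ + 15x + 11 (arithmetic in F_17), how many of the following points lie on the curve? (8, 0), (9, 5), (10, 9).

(8, 0): 0² ≡ 0, rhs ≡ 14 → off.
(9, 5): 5² ≡ 8, rhs ≡ 8 → on.
(10, 9): 9² ≡ 13, rhs ≡ 5 → off.

1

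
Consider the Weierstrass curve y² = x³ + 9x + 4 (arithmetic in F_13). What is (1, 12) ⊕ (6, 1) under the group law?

(1, 12) + (6, 1). λ = (1 - 12)/(6 - 1) ≡ 2/5 mod 13. 5⁻¹ ≡ 8 (mod 13), so λ ≡ 3.
  x = λ² - 1 - 6 = 9 - 7 ≡ 2; y = λ·(1 - 2) - 12 ≡ 11. → (2, 11)

(2, 11)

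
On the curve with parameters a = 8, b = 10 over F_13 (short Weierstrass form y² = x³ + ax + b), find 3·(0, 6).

(11, 8)

Write G = (0, 6).
Repeated addition: build up to 3G.
2G: tangent at (0, 6): λ = (3·0² + 8)/(2·6) ≡ 8/12. 12⁻¹ ≡ 12 (mod 13) since 12·12 = 144 ≡ 1, so λ ≡ 8·12 ≡ 5.
  x = λ² - 0 - 0 = 25 - 0 ≡ 12; y = λ·(0 - 12) - 6 ≡ 12. → (12, 12)
3G: (12, 12) + (0, 6). λ = (6 - 12)/(0 - 12) ≡ 7/1 mod 13. 1⁻¹ ≡ 1 (mod 13), so λ ≡ 7.
  x = λ² - 12 - 0 = 49 - 12 ≡ 11; y = λ·(12 - 11) - 12 ≡ 8. → (11, 8)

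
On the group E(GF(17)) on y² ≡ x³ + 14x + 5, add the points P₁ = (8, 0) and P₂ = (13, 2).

(5, 8)

(8, 0) + (13, 2). λ = (2 - 0)/(13 - 8) ≡ 2/5 mod 17. 5⁻¹ ≡ 7 (mod 17), so λ ≡ 14.
  x = λ² - 8 - 13 = 196 - 21 ≡ 5; y = λ·(8 - 5) - 0 ≡ 8. → (5, 8)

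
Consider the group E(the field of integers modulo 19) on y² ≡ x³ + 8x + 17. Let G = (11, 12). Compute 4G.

(3, 12)

Double-and-add on 4 = (100)₂. Start with G = (11, 12) for the leading 1-bit.
double: tangent at (11, 12): λ = (3·11² + 8)/(2·12) ≡ 10/5. 5⁻¹ ≡ 4 (mod 19) since 5·4 = 20 ≡ 1, so λ ≡ 10·4 ≡ 2.
  x = λ² - 11 - 11 = 4 - 22 ≡ 1; y = λ·(11 - 1) - 12 ≡ 8. → (1, 8)
double: tangent at (1, 8): λ = (3·1² + 8)/(2·8) ≡ 11/16. 16⁻¹ ≡ 6 (mod 19) since 16·6 = 96 ≡ 1, so λ ≡ 11·6 ≡ 9.
  x = λ² - 1 - 1 = 81 - 2 ≡ 3; y = λ·(1 - 3) - 8 ≡ 12. → (3, 12)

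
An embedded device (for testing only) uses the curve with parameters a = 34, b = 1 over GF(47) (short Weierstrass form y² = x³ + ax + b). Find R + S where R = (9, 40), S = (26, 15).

(14, 42)

(9, 40) + (26, 15). λ = (15 - 40)/(26 - 9) ≡ 22/17 mod 47. 17⁻¹ ≡ 36 (mod 47), so λ ≡ 40.
  x = λ² - 9 - 26 = 1600 - 35 ≡ 14; y = λ·(9 - 14) - 40 ≡ 42. → (14, 42)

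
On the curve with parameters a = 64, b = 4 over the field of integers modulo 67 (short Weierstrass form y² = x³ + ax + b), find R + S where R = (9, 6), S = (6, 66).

(50, 10)

(9, 6) + (6, 66). λ = (66 - 6)/(6 - 9) ≡ 60/64 mod 67. 64⁻¹ ≡ 22 (mod 67) since 64·22 = 1408 ≡ 1, so λ ≡ 47.
  x = λ² - 9 - 6 = 2209 - 15 ≡ 50; y = λ·(9 - 50) - 6 ≡ 10. → (50, 10)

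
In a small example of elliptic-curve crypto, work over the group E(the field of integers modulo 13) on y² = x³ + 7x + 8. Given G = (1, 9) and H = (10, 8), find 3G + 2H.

First 3G:
Repeated addition: build up to 3G.
2G: tangent at (1, 9): λ = (3·1² + 7)/(2·9) ≡ 10/5. 5⁻¹ ≡ 8 (mod 13) since 5·8 = 40 ≡ 1, so λ ≡ 10·8 ≡ 2.
  x = λ² - 1 - 1 = 4 - 2 ≡ 2; y = λ·(1 - 2) - 9 ≡ 2. → (2, 2)
3G: (2, 2) + (1, 9). λ = (9 - 2)/(1 - 2) ≡ 7/12 mod 13. 12⁻¹ ≡ 12 (mod 13) since 12·12 = 144 ≡ 1, so λ ≡ 6.
  x = λ² - 2 - 1 = 36 - 3 ≡ 7; y = λ·(2 - 7) - 2 ≡ 7. → (7, 7)
3G = (7, 7).
Next 2H:
Repeated addition: build up to 2H.
2H: tangent at (10, 8): λ = (3·10² + 7)/(2·8) ≡ 8/3. 3⁻¹ ≡ 9 (mod 13), so λ ≡ 8·9 ≡ 7.
  x = λ² - 10 - 10 = 49 - 20 ≡ 3; y = λ·(10 - 3) - 8 ≡ 2. → (3, 2)
2H = (3, 2).
Finally 3G + 2H:
(7, 7) + (3, 2). λ = (2 - 7)/(3 - 7) ≡ 8/9 mod 13. 9⁻¹ ≡ 3 (mod 13), so λ ≡ 11.
  x = λ² - 7 - 3 = 121 - 10 ≡ 7; y = λ·(7 - 7) - 7 ≡ 6. → (7, 6)

(7, 6)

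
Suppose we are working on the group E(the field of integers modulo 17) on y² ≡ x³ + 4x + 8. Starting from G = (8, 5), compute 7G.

(8, 5)

Double-and-add on 7 = (111)₂. Start with G = (8, 5) for the leading 1-bit.
double: tangent at (8, 5): λ = (3·8² + 4)/(2·5) ≡ 9/10. 10⁻¹ ≡ 12 (mod 17) since 10·12 = 120 ≡ 1, so λ ≡ 9·12 ≡ 6.
  x = λ² - 8 - 8 = 36 - 16 ≡ 3; y = λ·(8 - 3) - 5 ≡ 8. → (3, 8)
add G: (3, 8) + (8, 5). λ = (5 - 8)/(8 - 3) ≡ 14/5 mod 17. 5⁻¹ ≡ 7 (mod 17), so λ ≡ 13.
  x = λ² - 3 - 8 = 169 - 11 ≡ 5; y = λ·(3 - 5) - 8 ≡ 0. → (5, 0)
double: (5, 0) + (5, 0): same x and y₁ ≡ -y₂, so the sum is the point at infinity.
add G: the point at infinity + (8, 5) = (8, 5) (identity).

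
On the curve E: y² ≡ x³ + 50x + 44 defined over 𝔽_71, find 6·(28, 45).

Write P = (28, 45).
Double-and-add on 6 = (110)₂. Start with P = (28, 45) for the leading 1-bit.
double: tangent at (28, 45): λ = (3·28² + 50)/(2·45) ≡ 59/19. 19⁻¹ ≡ 15 (mod 71), so λ ≡ 59·15 ≡ 33.
  x = λ² - 28 - 28 = 1089 - 56 ≡ 39; y = λ·(28 - 39) - 45 ≡ 18. → (39, 18)
add P: (39, 18) + (28, 45). λ = (45 - 18)/(28 - 39) ≡ 27/60 mod 71. 60⁻¹ ≡ 58 (mod 71), so λ ≡ 4.
  x = λ² - 39 - 28 = 16 - 67 ≡ 20; y = λ·(39 - 20) - 18 ≡ 58. → (20, 58)
double: tangent at (20, 58): λ = (3·20² + 50)/(2·58) ≡ 43/45. 45⁻¹ ≡ 30 (mod 71) since 45·30 = 1350 ≡ 1, so λ ≡ 43·30 ≡ 12.
  x = λ² - 20 - 20 = 144 - 40 ≡ 33; y = λ·(20 - 33) - 58 ≡ 70. → (33, 70)

(33, 70)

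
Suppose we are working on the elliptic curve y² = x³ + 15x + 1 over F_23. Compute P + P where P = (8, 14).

tangent at (8, 14): λ = (3·8² + 15)/(2·14) ≡ 0/5. 5⁻¹ ≡ 14 (mod 23) since 5·14 = 70 ≡ 1, so λ ≡ 0·14 ≡ 0.
  x = λ² - 8 - 8 = 0 - 16 ≡ 7; y = λ·(8 - 7) - 14 ≡ 9. → (7, 9)

(7, 9)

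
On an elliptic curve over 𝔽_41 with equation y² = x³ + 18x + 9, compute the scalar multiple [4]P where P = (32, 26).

Repeated addition: build up to 4P.
2P: tangent at (32, 26): λ = (3·32² + 18)/(2·26) ≡ 15/11. 11⁻¹ ≡ 15 (mod 41), so λ ≡ 15·15 ≡ 20.
  x = λ² - 32 - 32 = 400 - 64 ≡ 8; y = λ·(32 - 8) - 26 ≡ 3. → (8, 3)
3P: (8, 3) + (32, 26). λ = (26 - 3)/(32 - 8) ≡ 23/24 mod 41. 24⁻¹ ≡ 12 (mod 41), so λ ≡ 30.
  x = λ² - 8 - 32 = 900 - 40 ≡ 40; y = λ·(8 - 40) - 3 ≡ 21. → (40, 21)
4P: (40, 21) + (32, 26). λ = (26 - 21)/(32 - 40) ≡ 5/33 mod 41. 33⁻¹ ≡ 5 (mod 41), so λ ≡ 25.
  x = λ² - 40 - 32 = 625 - 72 ≡ 20; y = λ·(40 - 20) - 21 ≡ 28. → (20, 28)

(20, 28)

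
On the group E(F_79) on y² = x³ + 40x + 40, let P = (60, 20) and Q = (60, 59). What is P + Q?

The two points share x = 60 and their y-coordinates satisfy 20 + 59 ≡ 0 (mod 79), so they are inverses. Their sum is O.

O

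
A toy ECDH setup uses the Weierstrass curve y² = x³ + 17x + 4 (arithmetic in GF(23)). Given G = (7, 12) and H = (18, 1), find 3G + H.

First 3G:
Repeated addition: build up to 3G.
2G: tangent at (7, 12): λ = (3·7² + 17)/(2·12) ≡ 3/1. 1⁻¹ ≡ 1 (mod 23), so λ ≡ 3·1 ≡ 3.
  x = λ² - 7 - 7 = 9 - 14 ≡ 18; y = λ·(7 - 18) - 12 ≡ 1. → (18, 1)
3G: (18, 1) + (7, 12). λ = (12 - 1)/(7 - 18) ≡ 11/12 mod 23. 12⁻¹ ≡ 2 (mod 23) since 12·2 = 24 ≡ 1, so λ ≡ 22.
  x = λ² - 18 - 7 = 484 - 25 ≡ 22; y = λ·(18 - 22) - 1 ≡ 3. → (22, 3)
3G = (22, 3).
Finally 3G + H:
(22, 3) + (18, 1). λ = (1 - 3)/(18 - 22) ≡ 21/19 mod 23. 19⁻¹ ≡ 17 (mod 23) since 19·17 = 323 ≡ 1, so λ ≡ 12.
  x = λ² - 22 - 18 = 144 - 40 ≡ 12; y = λ·(22 - 12) - 3 ≡ 2. → (12, 2)

(12, 2)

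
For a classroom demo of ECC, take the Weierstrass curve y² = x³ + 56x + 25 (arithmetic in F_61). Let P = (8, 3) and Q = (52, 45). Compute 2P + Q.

First 2P:
Repeated addition: build up to 2P.
2P: tangent at (8, 3): λ = (3·8² + 56)/(2·3) ≡ 4/6. 6⁻¹ ≡ 51 (mod 61), so λ ≡ 4·51 ≡ 21.
  x = λ² - 8 - 8 = 441 - 16 ≡ 59; y = λ·(8 - 59) - 3 ≡ 24. → (59, 24)
2P = (59, 24).
Finally 2P + Q:
(59, 24) + (52, 45). λ = (45 - 24)/(52 - 59) ≡ 21/54 mod 61. 54⁻¹ ≡ 26 (mod 61) since 54·26 = 1404 ≡ 1, so λ ≡ 58.
  x = λ² - 59 - 52 = 3364 - 111 ≡ 20; y = λ·(59 - 20) - 24 ≡ 42. → (20, 42)

(20, 42)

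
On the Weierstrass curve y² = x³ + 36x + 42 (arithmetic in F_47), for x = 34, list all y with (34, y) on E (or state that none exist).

3, 44

x³ + 36x + 42 = 40570 ≡ 9 (mod 47).
Square roots of 9 mod 47: 3 and 44 (since 3² = 9 ≡ 9).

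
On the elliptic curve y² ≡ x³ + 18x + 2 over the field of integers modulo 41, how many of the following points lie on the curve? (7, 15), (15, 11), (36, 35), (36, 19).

(7, 15): 15² ≡ 20, rhs ≡ 20 → on.
(15, 11): 11² ≡ 39, rhs ≡ 39 → on.
(36, 35): 35² ≡ 36, rhs ≡ 33 → off.
(36, 19): 19² ≡ 33, rhs ≡ 33 → on.

3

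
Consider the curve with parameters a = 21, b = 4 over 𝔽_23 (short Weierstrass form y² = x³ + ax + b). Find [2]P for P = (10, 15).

tangent at (10, 15): λ = (3·10² + 21)/(2·15) ≡ 22/7. 7⁻¹ ≡ 10 (mod 23), so λ ≡ 22·10 ≡ 13.
  x = λ² - 10 - 10 = 169 - 20 ≡ 11; y = λ·(10 - 11) - 15 ≡ 18. → (11, 18)

(11, 18)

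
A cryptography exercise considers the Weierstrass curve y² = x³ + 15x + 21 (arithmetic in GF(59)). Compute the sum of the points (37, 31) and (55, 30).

(37, 31) + (55, 30). λ = (30 - 31)/(55 - 37) ≡ 58/18 mod 59. 18⁻¹ ≡ 23 (mod 59), so λ ≡ 36.
  x = λ² - 37 - 55 = 1296 - 92 ≡ 24; y = λ·(37 - 24) - 31 ≡ 24. → (24, 24)

(24, 24)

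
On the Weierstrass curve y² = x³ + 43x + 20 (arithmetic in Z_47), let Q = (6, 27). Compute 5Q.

Double-and-add on 5 = (101)₂. Start with Q = (6, 27) for the leading 1-bit.
double: tangent at (6, 27): λ = (3·6² + 43)/(2·27) ≡ 10/7. 7⁻¹ ≡ 27 (mod 47), so λ ≡ 10·27 ≡ 35.
  x = λ² - 6 - 6 = 1225 - 12 ≡ 38; y = λ·(6 - 38) - 27 ≡ 28. → (38, 28)
double: tangent at (38, 28): λ = (3·38² + 43)/(2·28) ≡ 4/9. 9⁻¹ ≡ 21 (mod 47), so λ ≡ 4·21 ≡ 37.
  x = λ² - 38 - 38 = 1369 - 76 ≡ 24; y = λ·(38 - 24) - 28 ≡ 20. → (24, 20)
add Q: (24, 20) + (6, 27). λ = (27 - 20)/(6 - 24) ≡ 7/29 mod 47. 29⁻¹ ≡ 13 (mod 47), so λ ≡ 44.
  x = λ² - 24 - 6 = 1936 - 30 ≡ 26; y = λ·(24 - 26) - 20 ≡ 33. → (26, 33)

(26, 33)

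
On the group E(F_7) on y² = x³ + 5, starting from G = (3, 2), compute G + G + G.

Repeated addition: build up to 3G.
2G: tangent at (3, 2): λ = (3·3² + 0)/(2·2) ≡ 6/4. 4⁻¹ ≡ 2 (mod 7), so λ ≡ 6·2 ≡ 5.
  x = λ² - 3 - 3 = 25 - 6 ≡ 5; y = λ·(3 - 5) - 2 ≡ 2. → (5, 2)
3G: (5, 2) + (3, 2). λ = (2 - 2)/(3 - 5) ≡ 0/5 mod 7. 5⁻¹ ≡ 3 (mod 7), so λ ≡ 0.
  x = λ² - 5 - 3 = 0 - 8 ≡ 6; y = λ·(5 - 6) - 2 ≡ 5. → (6, 5)

(6, 5)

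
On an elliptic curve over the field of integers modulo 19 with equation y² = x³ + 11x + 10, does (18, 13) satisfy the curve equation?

yes

y² = 13² ≡ 17; x³ + 11x + 10 = 6040 ≡ 17 (mod 19). 17 = 17.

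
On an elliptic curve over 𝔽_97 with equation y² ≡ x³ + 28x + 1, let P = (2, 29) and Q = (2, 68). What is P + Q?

The two points share x = 2 and their y-coordinates satisfy 29 + 68 ≡ 0 (mod 97), so they are inverses. Their sum is O.

O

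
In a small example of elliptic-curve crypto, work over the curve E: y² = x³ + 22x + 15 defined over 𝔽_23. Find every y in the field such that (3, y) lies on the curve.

x³ + 22x + 15 = 108 ≡ 16 (mod 23).
Square roots of 16 mod 23: 4 and 19 (since 4² = 16 ≡ 16).

4, 19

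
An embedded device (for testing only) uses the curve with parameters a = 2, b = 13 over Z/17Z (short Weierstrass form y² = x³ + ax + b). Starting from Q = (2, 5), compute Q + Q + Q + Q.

(4, 0)

Repeated addition: build up to 4Q.
2Q: tangent at (2, 5): λ = (3·2² + 2)/(2·5) ≡ 14/10. 10⁻¹ ≡ 12 (mod 17), so λ ≡ 14·12 ≡ 15.
  x = λ² - 2 - 2 = 225 - 4 ≡ 0; y = λ·(2 - 0) - 5 ≡ 8. → (0, 8)
3Q: (0, 8) + (2, 5). λ = (5 - 8)/(2 - 0) ≡ 14/2 mod 17. 2⁻¹ ≡ 9 (mod 17), so λ ≡ 7.
  x = λ² - 0 - 2 = 49 - 2 ≡ 13; y = λ·(0 - 13) - 8 ≡ 3. → (13, 3)
4Q: (13, 3) + (2, 5). λ = (5 - 3)/(2 - 13) ≡ 2/6 mod 17. 6⁻¹ ≡ 3 (mod 17), so λ ≡ 6.
  x = λ² - 13 - 2 = 36 - 15 ≡ 4; y = λ·(13 - 4) - 3 ≡ 0. → (4, 0)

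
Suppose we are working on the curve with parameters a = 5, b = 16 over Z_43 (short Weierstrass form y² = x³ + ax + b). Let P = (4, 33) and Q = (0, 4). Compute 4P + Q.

(22, 29)

First 4P:
Double-and-add on 4 = (100)₂. Start with P = (4, 33) for the leading 1-bit.
double: tangent at (4, 33): λ = (3·4² + 5)/(2·33) ≡ 10/23. 23⁻¹ ≡ 15 (mod 43), so λ ≡ 10·15 ≡ 21.
  x = λ² - 4 - 4 = 441 - 8 ≡ 3; y = λ·(4 - 3) - 33 ≡ 31. → (3, 31)
double: tangent at (3, 31): λ = (3·3² + 5)/(2·31) ≡ 32/19. 19⁻¹ ≡ 34 (mod 43) since 19·34 = 646 ≡ 1, so λ ≡ 32·34 ≡ 13.
  x = λ² - 3 - 3 = 169 - 6 ≡ 34; y = λ·(3 - 34) - 31 ≡ 39. → (34, 39)
4P = (34, 39).
Finally 4P + Q:
(34, 39) + (0, 4). λ = (4 - 39)/(0 - 34) ≡ 8/9 mod 43. 9⁻¹ ≡ 24 (mod 43), so λ ≡ 20.
  x = λ² - 34 - 0 = 400 - 34 ≡ 22; y = λ·(34 - 22) - 39 ≡ 29. → (22, 29)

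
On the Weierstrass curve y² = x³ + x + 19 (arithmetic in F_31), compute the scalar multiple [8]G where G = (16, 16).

Repeated addition: build up to 8G.
2G: tangent at (16, 16): λ = (3·16² + 1)/(2·16) ≡ 25/1. 1⁻¹ ≡ 1 (mod 31), so λ ≡ 25·1 ≡ 25.
  x = λ² - 16 - 16 = 625 - 32 ≡ 4; y = λ·(16 - 4) - 16 ≡ 5. → (4, 5)
3G: (4, 5) + (16, 16). λ = (16 - 5)/(16 - 4) ≡ 11/12 mod 31. 12⁻¹ ≡ 13 (mod 31) since 12·13 = 156 ≡ 1, so λ ≡ 19.
  x = λ² - 4 - 16 = 361 - 20 ≡ 0; y = λ·(4 - 0) - 5 ≡ 9. → (0, 9)
4G: (0, 9) + (16, 16). λ = (16 - 9)/(16 - 0) ≡ 7/16 mod 31. 16⁻¹ ≡ 2 (mod 31), so λ ≡ 14.
  x = λ² - 0 - 16 = 196 - 16 ≡ 25; y = λ·(0 - 25) - 9 ≡ 13. → (25, 13)
5G: (25, 13) + (16, 16). λ = (16 - 13)/(16 - 25) ≡ 3/22 mod 31. 22⁻¹ ≡ 24 (mod 31), so λ ≡ 10.
  x = λ² - 25 - 16 = 100 - 41 ≡ 28; y = λ·(25 - 28) - 13 ≡ 19. → (28, 19)
6G: (28, 19) + (16, 16). λ = (16 - 19)/(16 - 28) ≡ 28/19 mod 31. 19⁻¹ ≡ 18 (mod 31), so λ ≡ 8.
  x = λ² - 28 - 16 = 64 - 44 ≡ 20; y = λ·(28 - 20) - 19 ≡ 14. → (20, 14)
7G: (20, 14) + (16, 16). λ = (16 - 14)/(16 - 20) ≡ 2/27 mod 31. 27⁻¹ ≡ 23 (mod 31) since 27·23 = 621 ≡ 1, so λ ≡ 15.
  x = λ² - 20 - 16 = 225 - 36 ≡ 3; y = λ·(20 - 3) - 14 ≡ 24. → (3, 24)
8G: (3, 24) + (16, 16). λ = (16 - 24)/(16 - 3) ≡ 23/13 mod 31. 13⁻¹ ≡ 12 (mod 31) since 13·12 = 156 ≡ 1, so λ ≡ 28.
  x = λ² - 3 - 16 = 784 - 19 ≡ 21; y = λ·(3 - 21) - 24 ≡ 30. → (21, 30)

(21, 30)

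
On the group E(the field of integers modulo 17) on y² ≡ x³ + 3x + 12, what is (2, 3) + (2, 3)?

tangent at (2, 3): λ = (3·2² + 3)/(2·3) ≡ 15/6. 6⁻¹ ≡ 3 (mod 17) since 6·3 = 18 ≡ 1, so λ ≡ 15·3 ≡ 11.
  x = λ² - 2 - 2 = 121 - 4 ≡ 15; y = λ·(2 - 15) - 3 ≡ 7. → (15, 7)

(15, 7)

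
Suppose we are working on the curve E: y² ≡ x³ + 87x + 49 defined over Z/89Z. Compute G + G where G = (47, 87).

(40, 45)

tangent at (47, 87): λ = (3·47² + 87)/(2·87) ≡ 39/85. 85⁻¹ ≡ 22 (mod 89) since 85·22 = 1870 ≡ 1, so λ ≡ 39·22 ≡ 57.
  x = λ² - 47 - 47 = 3249 - 94 ≡ 40; y = λ·(47 - 40) - 87 ≡ 45. → (40, 45)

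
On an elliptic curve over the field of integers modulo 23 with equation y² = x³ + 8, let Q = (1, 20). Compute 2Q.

(4, 16)

tangent at (1, 20): λ = (3·1² + 0)/(2·20) ≡ 3/17. 17⁻¹ ≡ 19 (mod 23) since 17·19 = 323 ≡ 1, so λ ≡ 3·19 ≡ 11.
  x = λ² - 1 - 1 = 121 - 2 ≡ 4; y = λ·(1 - 4) - 20 ≡ 16. → (4, 16)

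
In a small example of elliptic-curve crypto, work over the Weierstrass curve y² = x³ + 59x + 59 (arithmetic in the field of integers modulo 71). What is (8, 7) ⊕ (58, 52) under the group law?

(8, 7) + (58, 52). λ = (52 - 7)/(58 - 8) ≡ 45/50 mod 71. 50⁻¹ ≡ 27 (mod 71), so λ ≡ 8.
  x = λ² - 8 - 58 = 64 - 66 ≡ 69; y = λ·(8 - 69) - 7 ≡ 2. → (69, 2)

(69, 2)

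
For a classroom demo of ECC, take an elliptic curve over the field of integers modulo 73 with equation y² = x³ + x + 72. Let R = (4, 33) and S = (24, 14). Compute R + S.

(72, 17)

(4, 33) + (24, 14). λ = (14 - 33)/(24 - 4) ≡ 54/20 mod 73. 20⁻¹ ≡ 11 (mod 73) since 20·11 = 220 ≡ 1, so λ ≡ 10.
  x = λ² - 4 - 24 = 100 - 28 ≡ 72; y = λ·(4 - 72) - 33 ≡ 17. → (72, 17)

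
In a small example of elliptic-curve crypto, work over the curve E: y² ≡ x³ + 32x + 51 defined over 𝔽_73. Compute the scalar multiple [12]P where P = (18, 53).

(18, 20)

Double-and-add on 12 = (1100)₂. Start with P = (18, 53) for the leading 1-bit.
double: tangent at (18, 53): λ = (3·18² + 32)/(2·53) ≡ 55/33. 33⁻¹ ≡ 31 (mod 73), so λ ≡ 55·31 ≡ 26.
  x = λ² - 18 - 18 = 676 - 36 ≡ 56; y = λ·(18 - 56) - 53 ≡ 54. → (56, 54)
add P: (56, 54) + (18, 53). λ = (53 - 54)/(18 - 56) ≡ 72/35 mod 73. 35⁻¹ ≡ 48 (mod 73), so λ ≡ 25.
  x = λ² - 56 - 18 = 625 - 74 ≡ 40; y = λ·(56 - 40) - 54 ≡ 54. → (40, 54)
double: tangent at (40, 54): λ = (3·40² + 32)/(2·54) ≡ 14/35. 35⁻¹ ≡ 48 (mod 73), so λ ≡ 14·48 ≡ 15.
  x = λ² - 40 - 40 = 225 - 80 ≡ 72; y = λ·(40 - 72) - 54 ≡ 50. → (72, 50)
double: tangent at (72, 50): λ = (3·72² + 32)/(2·50) ≡ 35/27. 27⁻¹ ≡ 46 (mod 73), so λ ≡ 35·46 ≡ 4.
  x = λ² - 72 - 72 = 16 - 144 ≡ 18; y = λ·(72 - 18) - 50 ≡ 20. → (18, 20)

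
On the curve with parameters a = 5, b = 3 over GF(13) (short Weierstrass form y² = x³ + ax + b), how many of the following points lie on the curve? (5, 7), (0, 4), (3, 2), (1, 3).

(5, 7): 7² ≡ 10, rhs ≡ 10 → on.
(0, 4): 4² ≡ 3, rhs ≡ 3 → on.
(3, 2): 2² ≡ 4, rhs ≡ 6 → off.
(1, 3): 3² ≡ 9, rhs ≡ 9 → on.

3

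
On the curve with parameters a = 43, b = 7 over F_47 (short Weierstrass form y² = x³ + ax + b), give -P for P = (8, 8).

(8, 39)

-(8, 8) = (8, -8 mod 47) = (8, 39).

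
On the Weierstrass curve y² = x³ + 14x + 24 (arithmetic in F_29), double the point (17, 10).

tangent at (17, 10): λ = (3·17² + 14)/(2·10) ≡ 11/20. 20⁻¹ ≡ 16 (mod 29) since 20·16 = 320 ≡ 1, so λ ≡ 11·16 ≡ 2.
  x = λ² - 17 - 17 = 4 - 34 ≡ 28; y = λ·(17 - 28) - 10 ≡ 26. → (28, 26)

(28, 26)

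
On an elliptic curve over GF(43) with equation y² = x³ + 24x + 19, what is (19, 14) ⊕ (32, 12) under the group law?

(19, 14) + (32, 12). λ = (12 - 14)/(32 - 19) ≡ 41/13 mod 43. 13⁻¹ ≡ 10 (mod 43), so λ ≡ 23.
  x = λ² - 19 - 32 = 529 - 51 ≡ 5; y = λ·(19 - 5) - 14 ≡ 7. → (5, 7)

(5, 7)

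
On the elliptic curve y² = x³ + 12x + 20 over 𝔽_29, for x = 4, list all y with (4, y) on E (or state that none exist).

x³ + 12x + 20 = 132 ≡ 16 (mod 29).
Square roots of 16 mod 29: 4 and 25 (since 4² = 16 ≡ 16).

4, 25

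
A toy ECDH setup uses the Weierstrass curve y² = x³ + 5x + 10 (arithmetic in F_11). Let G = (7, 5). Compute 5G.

Double-and-add on 5 = (101)₂. Start with G = (7, 5) for the leading 1-bit.
double: tangent at (7, 5): λ = (3·7² + 5)/(2·5) ≡ 9/10. 10⁻¹ ≡ 10 (mod 11) since 10·10 = 100 ≡ 1, so λ ≡ 9·10 ≡ 2.
  x = λ² - 7 - 7 = 4 - 14 ≡ 1; y = λ·(7 - 1) - 5 ≡ 7. → (1, 7)
double: tangent at (1, 7): λ = (3·1² + 5)/(2·7) ≡ 8/3. 3⁻¹ ≡ 4 (mod 11), so λ ≡ 8·4 ≡ 10.
  x = λ² - 1 - 1 = 100 - 2 ≡ 10; y = λ·(1 - 10) - 7 ≡ 2. → (10, 2)
add G: (10, 2) + (7, 5). λ = (5 - 2)/(7 - 10) ≡ 3/8 mod 11. 8⁻¹ ≡ 7 (mod 11) since 8·7 = 56 ≡ 1, so λ ≡ 10.
  x = λ² - 10 - 7 = 100 - 17 ≡ 6; y = λ·(10 - 6) - 2 ≡ 5. → (6, 5)

(6, 5)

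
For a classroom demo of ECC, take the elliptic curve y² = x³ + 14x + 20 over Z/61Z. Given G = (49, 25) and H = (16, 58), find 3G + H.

(60, 26)

First 3G:
Repeated addition: build up to 3G.
2G: tangent at (49, 25): λ = (3·49² + 14)/(2·25) ≡ 19/50. 50⁻¹ ≡ 11 (mod 61), so λ ≡ 19·11 ≡ 26.
  x = λ² - 49 - 49 = 676 - 98 ≡ 29; y = λ·(49 - 29) - 25 ≡ 7. → (29, 7)
3G: (29, 7) + (49, 25). λ = (25 - 7)/(49 - 29) ≡ 18/20 mod 61. 20⁻¹ ≡ 58 (mod 61) since 20·58 = 1160 ≡ 1, so λ ≡ 7.
  x = λ² - 29 - 49 = 49 - 78 ≡ 32; y = λ·(29 - 32) - 7 ≡ 33. → (32, 33)
3G = (32, 33).
Finally 3G + H:
(32, 33) + (16, 58). λ = (58 - 33)/(16 - 32) ≡ 25/45 mod 61. 45⁻¹ ≡ 19 (mod 61), so λ ≡ 48.
  x = λ² - 32 - 16 = 2304 - 48 ≡ 60; y = λ·(32 - 60) - 33 ≡ 26. → (60, 26)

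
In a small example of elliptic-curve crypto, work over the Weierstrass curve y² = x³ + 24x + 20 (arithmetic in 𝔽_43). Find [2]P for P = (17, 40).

tangent at (17, 40): λ = (3·17² + 24)/(2·40) ≡ 31/37. 37⁻¹ ≡ 7 (mod 43), so λ ≡ 31·7 ≡ 2.
  x = λ² - 17 - 17 = 4 - 34 ≡ 13; y = λ·(17 - 13) - 40 ≡ 11. → (13, 11)

(13, 11)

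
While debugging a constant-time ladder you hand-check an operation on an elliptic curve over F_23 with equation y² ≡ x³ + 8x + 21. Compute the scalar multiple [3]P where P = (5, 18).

Repeated addition: build up to 3P.
2P: tangent at (5, 18): λ = (3·5² + 8)/(2·18) ≡ 14/13. 13⁻¹ ≡ 16 (mod 23), so λ ≡ 14·16 ≡ 17.
  x = λ² - 5 - 5 = 289 - 10 ≡ 3; y = λ·(5 - 3) - 18 ≡ 16. → (3, 16)
3P: (3, 16) + (5, 18). λ = (18 - 16)/(5 - 3) ≡ 2/2 mod 23. 2⁻¹ ≡ 12 (mod 23), so λ ≡ 1.
  x = λ² - 3 - 5 = 1 - 8 ≡ 16; y = λ·(3 - 16) - 16 ≡ 17. → (16, 17)

(16, 17)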